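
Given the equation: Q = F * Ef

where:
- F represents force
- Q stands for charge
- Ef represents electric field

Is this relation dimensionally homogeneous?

No

F (force) has dimensions [L M T^-2].
Q (charge) has dimensions [I T].
Ef (electric field) has dimensions [I^-1 L M T^-3].

Left side: [I T]
Right side: [I^-1 L^2 M^2 T^-5]

The two sides have different dimensions, so the equation is NOT dimensionally consistent.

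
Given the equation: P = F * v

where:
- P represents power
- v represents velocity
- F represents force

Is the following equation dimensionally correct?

Yes

P (power) has dimensions [L^2 M T^-3].
v (velocity) has dimensions [L T^-1].
F (force) has dimensions [L M T^-2].

Left side: [L^2 M T^-3]
Right side: [L^2 M T^-3]

Both sides have the same dimensions, so the equation is dimensionally consistent.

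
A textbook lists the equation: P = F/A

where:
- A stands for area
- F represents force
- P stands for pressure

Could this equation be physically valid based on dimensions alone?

Yes

A (area) has dimensions [L^2].
F (force) has dimensions [L M T^-2].
P (pressure) has dimensions [L^-1 M T^-2].

Left side: [L^-1 M T^-2]
Right side: [L^-1 M T^-2]

Both sides have the same dimensions, so the equation is dimensionally consistent.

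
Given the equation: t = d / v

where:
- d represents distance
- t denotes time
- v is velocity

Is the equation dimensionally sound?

Yes

d (distance) has dimensions [L].
t (time) has dimensions [T].
v (velocity) has dimensions [L T^-1].

Left side: [T]
Right side: [T]

Both sides have the same dimensions, so the equation is dimensionally consistent.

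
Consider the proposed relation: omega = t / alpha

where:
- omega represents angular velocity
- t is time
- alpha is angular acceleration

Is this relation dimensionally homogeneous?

No

omega (angular velocity) has dimensions [T^-1].
t (time) has dimensions [T].
alpha (angular acceleration) has dimensions [T^-2].

Left side: [T^-1]
Right side: [T^3]

The two sides have different dimensions, so the equation is NOT dimensionally consistent.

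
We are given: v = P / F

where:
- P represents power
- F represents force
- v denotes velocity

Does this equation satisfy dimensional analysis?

Yes

P (power) has dimensions [L^2 M T^-3].
F (force) has dimensions [L M T^-2].
v (velocity) has dimensions [L T^-1].

Left side: [L T^-1]
Right side: [L T^-1]

Both sides have the same dimensions, so the equation is dimensionally consistent.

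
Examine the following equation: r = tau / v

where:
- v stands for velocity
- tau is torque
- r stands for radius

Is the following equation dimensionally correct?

No

v (velocity) has dimensions [L T^-1].
tau (torque) has dimensions [L^2 M T^-2].
r (radius) has dimensions [L].

Left side: [L]
Right side: [L M T^-1]

The two sides have different dimensions, so the equation is NOT dimensionally consistent.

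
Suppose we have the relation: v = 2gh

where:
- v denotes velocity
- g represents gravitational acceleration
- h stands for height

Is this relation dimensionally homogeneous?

No

v (velocity) has dimensions [L T^-1].
g (gravitational acceleration) has dimensions [L T^-2].
h (height) has dimensions [L].

Left side: [L T^-1]
Right side: [L^2 T^-2]

The two sides have different dimensions, so the equation is NOT dimensionally consistent.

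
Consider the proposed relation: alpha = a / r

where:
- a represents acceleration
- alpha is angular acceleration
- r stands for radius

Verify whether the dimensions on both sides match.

Yes

a (acceleration) has dimensions [L T^-2].
alpha (angular acceleration) has dimensions [T^-2].
r (radius) has dimensions [L].

Left side: [T^-2]
Right side: [T^-2]

Both sides have the same dimensions, so the equation is dimensionally consistent.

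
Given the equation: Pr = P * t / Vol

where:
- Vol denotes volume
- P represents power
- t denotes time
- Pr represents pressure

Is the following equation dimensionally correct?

Yes

Vol (volume) has dimensions [L^3].
P (power) has dimensions [L^2 M T^-3].
t (time) has dimensions [T].
Pr (pressure) has dimensions [L^-1 M T^-2].

Left side: [L^-1 M T^-2]
Right side: [L^-1 M T^-2]

Both sides have the same dimensions, so the equation is dimensionally consistent.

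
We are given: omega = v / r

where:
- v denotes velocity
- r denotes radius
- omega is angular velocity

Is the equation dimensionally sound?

Yes

v (velocity) has dimensions [L T^-1].
r (radius) has dimensions [L].
omega (angular velocity) has dimensions [T^-1].

Left side: [T^-1]
Right side: [T^-1]

Both sides have the same dimensions, so the equation is dimensionally consistent.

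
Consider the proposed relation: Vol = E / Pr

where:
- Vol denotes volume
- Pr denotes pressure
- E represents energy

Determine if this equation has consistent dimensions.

Yes

Vol (volume) has dimensions [L^3].
Pr (pressure) has dimensions [L^-1 M T^-2].
E (energy) has dimensions [L^2 M T^-2].

Left side: [L^3]
Right side: [L^3]

Both sides have the same dimensions, so the equation is dimensionally consistent.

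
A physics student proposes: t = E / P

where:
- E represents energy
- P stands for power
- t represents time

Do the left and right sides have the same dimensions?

Yes

E (energy) has dimensions [L^2 M T^-2].
P (power) has dimensions [L^2 M T^-3].
t (time) has dimensions [T].

Left side: [T]
Right side: [T]

Both sides have the same dimensions, so the equation is dimensionally consistent.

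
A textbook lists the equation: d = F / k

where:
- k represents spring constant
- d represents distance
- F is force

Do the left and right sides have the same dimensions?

Yes

k (spring constant) has dimensions [M T^-2].
d (distance) has dimensions [L].
F (force) has dimensions [L M T^-2].

Left side: [L]
Right side: [L]

Both sides have the same dimensions, so the equation is dimensionally consistent.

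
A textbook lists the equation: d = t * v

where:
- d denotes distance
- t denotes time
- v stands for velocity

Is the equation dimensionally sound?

Yes

d (distance) has dimensions [L].
t (time) has dimensions [T].
v (velocity) has dimensions [L T^-1].

Left side: [L]
Right side: [L]

Both sides have the same dimensions, so the equation is dimensionally consistent.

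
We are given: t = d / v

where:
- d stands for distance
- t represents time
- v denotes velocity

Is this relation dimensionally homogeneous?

Yes

d (distance) has dimensions [L].
t (time) has dimensions [T].
v (velocity) has dimensions [L T^-1].

Left side: [T]
Right side: [T]

Both sides have the same dimensions, so the equation is dimensionally consistent.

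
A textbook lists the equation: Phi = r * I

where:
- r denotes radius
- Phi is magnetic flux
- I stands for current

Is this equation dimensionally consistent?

No

r (radius) has dimensions [L].
Phi (magnetic flux) has dimensions [I^-1 L^2 M T^-2].
I (current) has dimensions [I].

Left side: [I^-1 L^2 M T^-2]
Right side: [I L]

The two sides have different dimensions, so the equation is NOT dimensionally consistent.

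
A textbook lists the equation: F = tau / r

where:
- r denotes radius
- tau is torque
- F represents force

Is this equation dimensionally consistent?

Yes

r (radius) has dimensions [L].
tau (torque) has dimensions [L^2 M T^-2].
F (force) has dimensions [L M T^-2].

Left side: [L M T^-2]
Right side: [L M T^-2]

Both sides have the same dimensions, so the equation is dimensionally consistent.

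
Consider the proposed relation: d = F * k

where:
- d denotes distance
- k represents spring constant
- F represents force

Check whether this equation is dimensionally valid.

No

d (distance) has dimensions [L].
k (spring constant) has dimensions [M T^-2].
F (force) has dimensions [L M T^-2].

Left side: [L]
Right side: [L M^2 T^-4]

The two sides have different dimensions, so the equation is NOT dimensionally consistent.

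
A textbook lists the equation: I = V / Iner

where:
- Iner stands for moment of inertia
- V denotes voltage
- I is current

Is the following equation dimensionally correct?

No

Iner (moment of inertia) has dimensions [L^2 M].
V (voltage) has dimensions [I^-1 L^2 M T^-3].
I (current) has dimensions [I].

Left side: [I]
Right side: [I^-1 T^-3]

The two sides have different dimensions, so the equation is NOT dimensionally consistent.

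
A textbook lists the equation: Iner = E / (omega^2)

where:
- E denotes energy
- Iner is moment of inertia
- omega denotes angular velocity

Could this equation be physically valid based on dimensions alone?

Yes

E (energy) has dimensions [L^2 M T^-2].
Iner (moment of inertia) has dimensions [L^2 M].
omega (angular velocity) has dimensions [T^-1].

Left side: [L^2 M]
Right side: [L^2 M]

Both sides have the same dimensions, so the equation is dimensionally consistent.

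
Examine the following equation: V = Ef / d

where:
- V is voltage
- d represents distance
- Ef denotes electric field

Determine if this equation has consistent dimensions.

No

V (voltage) has dimensions [I^-1 L^2 M T^-3].
d (distance) has dimensions [L].
Ef (electric field) has dimensions [I^-1 L M T^-3].

Left side: [I^-1 L^2 M T^-3]
Right side: [I^-1 M T^-3]

The two sides have different dimensions, so the equation is NOT dimensionally consistent.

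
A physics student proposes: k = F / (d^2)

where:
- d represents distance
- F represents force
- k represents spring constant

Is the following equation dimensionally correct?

No

d (distance) has dimensions [L].
F (force) has dimensions [L M T^-2].
k (spring constant) has dimensions [M T^-2].

Left side: [M T^-2]
Right side: [L^-1 M T^-2]

The two sides have different dimensions, so the equation is NOT dimensionally consistent.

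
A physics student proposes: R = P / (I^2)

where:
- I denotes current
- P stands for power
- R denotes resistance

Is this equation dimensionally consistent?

Yes

I (current) has dimensions [I].
P (power) has dimensions [L^2 M T^-3].
R (resistance) has dimensions [I^-2 L^2 M T^-3].

Left side: [I^-2 L^2 M T^-3]
Right side: [I^-2 L^2 M T^-3]

Both sides have the same dimensions, so the equation is dimensionally consistent.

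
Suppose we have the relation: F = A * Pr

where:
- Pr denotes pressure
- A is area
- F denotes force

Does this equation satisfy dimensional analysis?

Yes

Pr (pressure) has dimensions [L^-1 M T^-2].
A (area) has dimensions [L^2].
F (force) has dimensions [L M T^-2].

Left side: [L M T^-2]
Right side: [L M T^-2]

Both sides have the same dimensions, so the equation is dimensionally consistent.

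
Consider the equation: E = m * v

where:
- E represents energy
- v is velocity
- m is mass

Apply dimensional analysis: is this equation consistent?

No

E (energy) has dimensions [L^2 M T^-2].
v (velocity) has dimensions [L T^-1].
m (mass) has dimensions [M].

Left side: [L^2 M T^-2]
Right side: [L M T^-1]

The two sides have different dimensions, so the equation is NOT dimensionally consistent.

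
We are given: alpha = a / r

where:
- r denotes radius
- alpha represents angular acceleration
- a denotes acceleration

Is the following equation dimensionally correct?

Yes

r (radius) has dimensions [L].
alpha (angular acceleration) has dimensions [T^-2].
a (acceleration) has dimensions [L T^-2].

Left side: [T^-2]
Right side: [T^-2]

Both sides have the same dimensions, so the equation is dimensionally consistent.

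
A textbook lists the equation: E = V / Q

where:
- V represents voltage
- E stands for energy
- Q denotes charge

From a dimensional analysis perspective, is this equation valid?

No

V (voltage) has dimensions [I^-1 L^2 M T^-3].
E (energy) has dimensions [L^2 M T^-2].
Q (charge) has dimensions [I T].

Left side: [L^2 M T^-2]
Right side: [I^-2 L^2 M T^-4]

The two sides have different dimensions, so the equation is NOT dimensionally consistent.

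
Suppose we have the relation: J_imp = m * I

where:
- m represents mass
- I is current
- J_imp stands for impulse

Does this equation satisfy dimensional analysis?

No

m (mass) has dimensions [M].
I (current) has dimensions [I].
J_imp (impulse) has dimensions [L M T^-1].

Left side: [L M T^-1]
Right side: [I M]

The two sides have different dimensions, so the equation is NOT dimensionally consistent.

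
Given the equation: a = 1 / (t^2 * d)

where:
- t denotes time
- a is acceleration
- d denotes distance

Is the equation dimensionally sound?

No

t (time) has dimensions [T].
a (acceleration) has dimensions [L T^-2].
d (distance) has dimensions [L].

Left side: [L T^-2]
Right side: [L^-1 T^-2]

The two sides have different dimensions, so the equation is NOT dimensionally consistent.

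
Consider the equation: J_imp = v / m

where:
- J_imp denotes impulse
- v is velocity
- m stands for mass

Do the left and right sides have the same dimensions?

No

J_imp (impulse) has dimensions [L M T^-1].
v (velocity) has dimensions [L T^-1].
m (mass) has dimensions [M].

Left side: [L M T^-1]
Right side: [L M^-1 T^-1]

The two sides have different dimensions, so the equation is NOT dimensionally consistent.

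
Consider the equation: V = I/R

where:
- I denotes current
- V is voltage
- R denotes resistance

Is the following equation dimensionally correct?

No

I (current) has dimensions [I].
V (voltage) has dimensions [I^-1 L^2 M T^-3].
R (resistance) has dimensions [I^-2 L^2 M T^-3].

Left side: [I^-1 L^2 M T^-3]
Right side: [I^3 L^-2 M^-1 T^3]

The two sides have different dimensions, so the equation is NOT dimensionally consistent.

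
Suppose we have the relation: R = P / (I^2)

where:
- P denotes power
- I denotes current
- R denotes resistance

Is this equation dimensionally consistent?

Yes

P (power) has dimensions [L^2 M T^-3].
I (current) has dimensions [I].
R (resistance) has dimensions [I^-2 L^2 M T^-3].

Left side: [I^-2 L^2 M T^-3]
Right side: [I^-2 L^2 M T^-3]

Both sides have the same dimensions, so the equation is dimensionally consistent.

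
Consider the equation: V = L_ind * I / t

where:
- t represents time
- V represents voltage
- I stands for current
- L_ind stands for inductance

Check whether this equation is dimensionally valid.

Yes

t (time) has dimensions [T].
V (voltage) has dimensions [I^-1 L^2 M T^-3].
I (current) has dimensions [I].
L_ind (inductance) has dimensions [I^-2 L^2 M T^-2].

Left side: [I^-1 L^2 M T^-3]
Right side: [I^-1 L^2 M T^-3]

Both sides have the same dimensions, so the equation is dimensionally consistent.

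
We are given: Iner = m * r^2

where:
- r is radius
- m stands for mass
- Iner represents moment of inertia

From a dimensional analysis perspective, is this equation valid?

Yes

r (radius) has dimensions [L].
m (mass) has dimensions [M].
Iner (moment of inertia) has dimensions [L^2 M].

Left side: [L^2 M]
Right side: [L^2 M]

Both sides have the same dimensions, so the equation is dimensionally consistent.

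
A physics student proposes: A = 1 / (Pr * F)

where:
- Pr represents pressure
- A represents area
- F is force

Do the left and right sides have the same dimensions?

No

Pr (pressure) has dimensions [L^-1 M T^-2].
A (area) has dimensions [L^2].
F (force) has dimensions [L M T^-2].

Left side: [L^2]
Right side: [M^-2 T^4]

The two sides have different dimensions, so the equation is NOT dimensionally consistent.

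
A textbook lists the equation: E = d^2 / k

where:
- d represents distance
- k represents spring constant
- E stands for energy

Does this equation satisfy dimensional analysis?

No

d (distance) has dimensions [L].
k (spring constant) has dimensions [M T^-2].
E (energy) has dimensions [L^2 M T^-2].

Left side: [L^2 M T^-2]
Right side: [L^2 M^-1 T^2]

The two sides have different dimensions, so the equation is NOT dimensionally consistent.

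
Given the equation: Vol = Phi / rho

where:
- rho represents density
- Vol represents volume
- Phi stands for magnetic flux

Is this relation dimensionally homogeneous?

No

rho (density) has dimensions [L^-3 M].
Vol (volume) has dimensions [L^3].
Phi (magnetic flux) has dimensions [I^-1 L^2 M T^-2].

Left side: [L^3]
Right side: [I^-1 L^5 T^-2]

The two sides have different dimensions, so the equation is NOT dimensionally consistent.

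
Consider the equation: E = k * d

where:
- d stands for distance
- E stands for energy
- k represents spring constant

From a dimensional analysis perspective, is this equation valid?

No

d (distance) has dimensions [L].
E (energy) has dimensions [L^2 M T^-2].
k (spring constant) has dimensions [M T^-2].

Left side: [L^2 M T^-2]
Right side: [L M T^-2]

The two sides have different dimensions, so the equation is NOT dimensionally consistent.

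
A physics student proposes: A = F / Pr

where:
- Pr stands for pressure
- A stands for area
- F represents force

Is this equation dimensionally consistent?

Yes

Pr (pressure) has dimensions [L^-1 M T^-2].
A (area) has dimensions [L^2].
F (force) has dimensions [L M T^-2].

Left side: [L^2]
Right side: [L^2]

Both sides have the same dimensions, so the equation is dimensionally consistent.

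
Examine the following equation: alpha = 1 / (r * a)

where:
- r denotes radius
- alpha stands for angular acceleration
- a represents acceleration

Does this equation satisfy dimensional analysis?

No

r (radius) has dimensions [L].
alpha (angular acceleration) has dimensions [T^-2].
a (acceleration) has dimensions [L T^-2].

Left side: [T^-2]
Right side: [L^-2 T^2]

The two sides have different dimensions, so the equation is NOT dimensionally consistent.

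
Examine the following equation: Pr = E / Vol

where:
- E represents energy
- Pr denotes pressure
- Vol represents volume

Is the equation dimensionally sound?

Yes

E (energy) has dimensions [L^2 M T^-2].
Pr (pressure) has dimensions [L^-1 M T^-2].
Vol (volume) has dimensions [L^3].

Left side: [L^-1 M T^-2]
Right side: [L^-1 M T^-2]

Both sides have the same dimensions, so the equation is dimensionally consistent.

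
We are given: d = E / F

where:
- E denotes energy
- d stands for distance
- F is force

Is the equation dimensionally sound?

Yes

E (energy) has dimensions [L^2 M T^-2].
d (distance) has dimensions [L].
F (force) has dimensions [L M T^-2].

Left side: [L]
Right side: [L]

Both sides have the same dimensions, so the equation is dimensionally consistent.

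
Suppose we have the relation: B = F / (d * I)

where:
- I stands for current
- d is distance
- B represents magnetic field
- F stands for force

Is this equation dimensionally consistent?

Yes

I (current) has dimensions [I].
d (distance) has dimensions [L].
B (magnetic field) has dimensions [I^-1 M T^-2].
F (force) has dimensions [L M T^-2].

Left side: [I^-1 M T^-2]
Right side: [I^-1 M T^-2]

Both sides have the same dimensions, so the equation is dimensionally consistent.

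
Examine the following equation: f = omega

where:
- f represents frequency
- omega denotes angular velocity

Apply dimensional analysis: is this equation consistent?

Yes

f (frequency) has dimensions [T^-1].
omega (angular velocity) has dimensions [T^-1].

Left side: [T^-1]
Right side: [T^-1]

Both sides have the same dimensions, so the equation is dimensionally consistent.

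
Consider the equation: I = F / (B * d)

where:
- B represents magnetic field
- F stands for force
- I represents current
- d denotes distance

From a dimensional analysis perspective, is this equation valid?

Yes

B (magnetic field) has dimensions [I^-1 M T^-2].
F (force) has dimensions [L M T^-2].
I (current) has dimensions [I].
d (distance) has dimensions [L].

Left side: [I]
Right side: [I]

Both sides have the same dimensions, so the equation is dimensionally consistent.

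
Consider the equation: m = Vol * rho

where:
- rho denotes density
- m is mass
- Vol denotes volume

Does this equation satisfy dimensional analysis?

Yes

rho (density) has dimensions [L^-3 M].
m (mass) has dimensions [M].
Vol (volume) has dimensions [L^3].

Left side: [M]
Right side: [M]

Both sides have the same dimensions, so the equation is dimensionally consistent.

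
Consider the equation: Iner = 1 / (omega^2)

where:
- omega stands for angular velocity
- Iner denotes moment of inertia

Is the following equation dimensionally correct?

No

omega (angular velocity) has dimensions [T^-1].
Iner (moment of inertia) has dimensions [L^2 M].

Left side: [L^2 M]
Right side: [T^2]

The two sides have different dimensions, so the equation is NOT dimensionally consistent.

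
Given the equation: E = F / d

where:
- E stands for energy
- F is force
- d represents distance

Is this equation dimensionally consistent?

No

E (energy) has dimensions [L^2 M T^-2].
F (force) has dimensions [L M T^-2].
d (distance) has dimensions [L].

Left side: [L^2 M T^-2]
Right side: [M T^-2]

The two sides have different dimensions, so the equation is NOT dimensionally consistent.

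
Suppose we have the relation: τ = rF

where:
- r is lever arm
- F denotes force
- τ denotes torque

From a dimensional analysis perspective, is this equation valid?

Yes

r (lever arm) has dimensions [L].
F (force) has dimensions [L M T^-2].
τ (torque) has dimensions [L^2 M T^-2].

Left side: [L^2 M T^-2]
Right side: [L^2 M T^-2]

Both sides have the same dimensions, so the equation is dimensionally consistent.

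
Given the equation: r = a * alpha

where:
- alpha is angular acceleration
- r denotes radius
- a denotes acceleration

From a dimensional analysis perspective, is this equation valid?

No

alpha (angular acceleration) has dimensions [T^-2].
r (radius) has dimensions [L].
a (acceleration) has dimensions [L T^-2].

Left side: [L]
Right side: [L T^-4]

The two sides have different dimensions, so the equation is NOT dimensionally consistent.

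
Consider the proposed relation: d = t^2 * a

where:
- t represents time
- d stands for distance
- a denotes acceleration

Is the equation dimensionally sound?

Yes

t (time) has dimensions [T].
d (distance) has dimensions [L].
a (acceleration) has dimensions [L T^-2].

Left side: [L]
Right side: [L]

Both sides have the same dimensions, so the equation is dimensionally consistent.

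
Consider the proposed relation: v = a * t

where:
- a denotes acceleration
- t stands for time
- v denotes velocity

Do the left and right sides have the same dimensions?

Yes

a (acceleration) has dimensions [L T^-2].
t (time) has dimensions [T].
v (velocity) has dimensions [L T^-1].

Left side: [L T^-1]
Right side: [L T^-1]

Both sides have the same dimensions, so the equation is dimensionally consistent.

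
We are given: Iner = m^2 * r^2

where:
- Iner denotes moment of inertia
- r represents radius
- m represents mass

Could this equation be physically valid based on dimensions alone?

No

Iner (moment of inertia) has dimensions [L^2 M].
r (radius) has dimensions [L].
m (mass) has dimensions [M].

Left side: [L^2 M]
Right side: [L^2 M^2]

The two sides have different dimensions, so the equation is NOT dimensionally consistent.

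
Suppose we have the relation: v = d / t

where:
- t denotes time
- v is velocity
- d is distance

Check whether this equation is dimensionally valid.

Yes

t (time) has dimensions [T].
v (velocity) has dimensions [L T^-1].
d (distance) has dimensions [L].

Left side: [L T^-1]
Right side: [L T^-1]

Both sides have the same dimensions, so the equation is dimensionally consistent.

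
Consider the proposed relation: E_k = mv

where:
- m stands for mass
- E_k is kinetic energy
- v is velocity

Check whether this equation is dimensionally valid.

No

m (mass) has dimensions [M].
E_k (kinetic energy) has dimensions [L^2 M T^-2].
v (velocity) has dimensions [L T^-1].

Left side: [L^2 M T^-2]
Right side: [L M T^-1]

The two sides have different dimensions, so the equation is NOT dimensionally consistent.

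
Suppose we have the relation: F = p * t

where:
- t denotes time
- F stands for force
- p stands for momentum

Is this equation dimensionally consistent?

No

t (time) has dimensions [T].
F (force) has dimensions [L M T^-2].
p (momentum) has dimensions [L M T^-1].

Left side: [L M T^-2]
Right side: [L M]

The two sides have different dimensions, so the equation is NOT dimensionally consistent.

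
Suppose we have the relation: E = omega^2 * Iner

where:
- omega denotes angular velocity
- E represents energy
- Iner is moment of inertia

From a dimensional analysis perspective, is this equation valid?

Yes

omega (angular velocity) has dimensions [T^-1].
E (energy) has dimensions [L^2 M T^-2].
Iner (moment of inertia) has dimensions [L^2 M].

Left side: [L^2 M T^-2]
Right side: [L^2 M T^-2]

Both sides have the same dimensions, so the equation is dimensionally consistent.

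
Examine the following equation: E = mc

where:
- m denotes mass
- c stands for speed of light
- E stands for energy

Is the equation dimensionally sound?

No

m (mass) has dimensions [M].
c (speed of light) has dimensions [L T^-1].
E (energy) has dimensions [L^2 M T^-2].

Left side: [L^2 M T^-2]
Right side: [L M T^-1]

The two sides have different dimensions, so the equation is NOT dimensionally consistent.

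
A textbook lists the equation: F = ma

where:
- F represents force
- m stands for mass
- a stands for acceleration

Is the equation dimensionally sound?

Yes

F (force) has dimensions [L M T^-2].
m (mass) has dimensions [M].
a (acceleration) has dimensions [L T^-2].

Left side: [L M T^-2]
Right side: [L M T^-2]

Both sides have the same dimensions, so the equation is dimensionally consistent.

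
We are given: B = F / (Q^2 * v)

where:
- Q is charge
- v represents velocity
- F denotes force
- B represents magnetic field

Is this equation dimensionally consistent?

No

Q (charge) has dimensions [I T].
v (velocity) has dimensions [L T^-1].
F (force) has dimensions [L M T^-2].
B (magnetic field) has dimensions [I^-1 M T^-2].

Left side: [I^-1 M T^-2]
Right side: [I^-2 M T^-3]

The two sides have different dimensions, so the equation is NOT dimensionally consistent.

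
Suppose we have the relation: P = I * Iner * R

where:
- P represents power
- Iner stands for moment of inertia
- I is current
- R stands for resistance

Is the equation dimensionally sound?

No

P (power) has dimensions [L^2 M T^-3].
Iner (moment of inertia) has dimensions [L^2 M].
I (current) has dimensions [I].
R (resistance) has dimensions [I^-2 L^2 M T^-3].

Left side: [L^2 M T^-3]
Right side: [I^-1 L^4 M^2 T^-3]

The two sides have different dimensions, so the equation is NOT dimensionally consistent.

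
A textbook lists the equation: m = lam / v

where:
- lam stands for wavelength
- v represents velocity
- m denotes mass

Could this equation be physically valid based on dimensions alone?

No

lam (wavelength) has dimensions [L].
v (velocity) has dimensions [L T^-1].
m (mass) has dimensions [M].

Left side: [M]
Right side: [T]

The two sides have different dimensions, so the equation is NOT dimensionally consistent.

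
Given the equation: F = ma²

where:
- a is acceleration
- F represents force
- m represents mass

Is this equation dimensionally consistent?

No

a (acceleration) has dimensions [L T^-2].
F (force) has dimensions [L M T^-2].
m (mass) has dimensions [M].

Left side: [L M T^-2]
Right side: [L^2 M T^-4]

The two sides have different dimensions, so the equation is NOT dimensionally consistent.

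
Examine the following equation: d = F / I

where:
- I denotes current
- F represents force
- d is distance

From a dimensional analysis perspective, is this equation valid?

No

I (current) has dimensions [I].
F (force) has dimensions [L M T^-2].
d (distance) has dimensions [L].

Left side: [L]
Right side: [I^-1 L M T^-2]

The two sides have different dimensions, so the equation is NOT dimensionally consistent.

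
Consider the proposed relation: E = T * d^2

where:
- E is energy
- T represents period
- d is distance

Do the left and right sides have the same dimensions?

No

E (energy) has dimensions [L^2 M T^-2].
T (period) has dimensions [T].
d (distance) has dimensions [L].

Left side: [L^2 M T^-2]
Right side: [L^2 T]

The two sides have different dimensions, so the equation is NOT dimensionally consistent.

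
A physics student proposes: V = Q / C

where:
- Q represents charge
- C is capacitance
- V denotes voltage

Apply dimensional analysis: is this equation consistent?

Yes

Q (charge) has dimensions [I T].
C (capacitance) has dimensions [I^2 L^-2 M^-1 T^4].
V (voltage) has dimensions [I^-1 L^2 M T^-3].

Left side: [I^-1 L^2 M T^-3]
Right side: [I^-1 L^2 M T^-3]

Both sides have the same dimensions, so the equation is dimensionally consistent.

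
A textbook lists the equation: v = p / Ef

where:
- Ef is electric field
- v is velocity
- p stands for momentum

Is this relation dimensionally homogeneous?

No

Ef (electric field) has dimensions [I^-1 L M T^-3].
v (velocity) has dimensions [L T^-1].
p (momentum) has dimensions [L M T^-1].

Left side: [L T^-1]
Right side: [I T^2]

The two sides have different dimensions, so the equation is NOT dimensionally consistent.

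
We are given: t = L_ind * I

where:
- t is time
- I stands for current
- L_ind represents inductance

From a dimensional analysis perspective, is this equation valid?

No

t (time) has dimensions [T].
I (current) has dimensions [I].
L_ind (inductance) has dimensions [I^-2 L^2 M T^-2].

Left side: [T]
Right side: [I^-1 L^2 M T^-2]

The two sides have different dimensions, so the equation is NOT dimensionally consistent.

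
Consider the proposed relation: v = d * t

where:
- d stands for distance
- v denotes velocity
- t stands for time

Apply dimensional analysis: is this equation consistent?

No

d (distance) has dimensions [L].
v (velocity) has dimensions [L T^-1].
t (time) has dimensions [T].

Left side: [L T^-1]
Right side: [L T]

The two sides have different dimensions, so the equation is NOT dimensionally consistent.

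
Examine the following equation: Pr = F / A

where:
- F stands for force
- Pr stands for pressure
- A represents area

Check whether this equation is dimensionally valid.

Yes

F (force) has dimensions [L M T^-2].
Pr (pressure) has dimensions [L^-1 M T^-2].
A (area) has dimensions [L^2].

Left side: [L^-1 M T^-2]
Right side: [L^-1 M T^-2]

Both sides have the same dimensions, so the equation is dimensionally consistent.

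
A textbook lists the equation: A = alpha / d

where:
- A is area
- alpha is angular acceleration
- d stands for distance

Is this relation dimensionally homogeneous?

No

A (area) has dimensions [L^2].
alpha (angular acceleration) has dimensions [T^-2].
d (distance) has dimensions [L].

Left side: [L^2]
Right side: [L^-1 T^-2]

The two sides have different dimensions, so the equation is NOT dimensionally consistent.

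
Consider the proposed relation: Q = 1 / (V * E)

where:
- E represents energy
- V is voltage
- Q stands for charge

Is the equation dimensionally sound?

No

E (energy) has dimensions [L^2 M T^-2].
V (voltage) has dimensions [I^-1 L^2 M T^-3].
Q (charge) has dimensions [I T].

Left side: [I T]
Right side: [I L^-4 M^-2 T^5]

The two sides have different dimensions, so the equation is NOT dimensionally consistent.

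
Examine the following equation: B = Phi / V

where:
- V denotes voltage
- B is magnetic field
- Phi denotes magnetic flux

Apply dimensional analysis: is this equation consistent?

No

V (voltage) has dimensions [I^-1 L^2 M T^-3].
B (magnetic field) has dimensions [I^-1 M T^-2].
Phi (magnetic flux) has dimensions [I^-1 L^2 M T^-2].

Left side: [I^-1 M T^-2]
Right side: [T]

The two sides have different dimensions, so the equation is NOT dimensionally consistent.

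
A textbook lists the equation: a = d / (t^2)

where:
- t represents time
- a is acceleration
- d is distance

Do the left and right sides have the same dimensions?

Yes

t (time) has dimensions [T].
a (acceleration) has dimensions [L T^-2].
d (distance) has dimensions [L].

Left side: [L T^-2]
Right side: [L T^-2]

Both sides have the same dimensions, so the equation is dimensionally consistent.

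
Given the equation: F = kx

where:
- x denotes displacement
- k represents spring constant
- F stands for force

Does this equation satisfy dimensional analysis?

Yes

x (displacement) has dimensions [L].
k (spring constant) has dimensions [M T^-2].
F (force) has dimensions [L M T^-2].

Left side: [L M T^-2]
Right side: [L M T^-2]

Both sides have the same dimensions, so the equation is dimensionally consistent.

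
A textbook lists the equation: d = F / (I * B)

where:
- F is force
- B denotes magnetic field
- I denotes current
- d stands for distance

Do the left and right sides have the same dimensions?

Yes

F (force) has dimensions [L M T^-2].
B (magnetic field) has dimensions [I^-1 M T^-2].
I (current) has dimensions [I].
d (distance) has dimensions [L].

Left side: [L]
Right side: [L]

Both sides have the same dimensions, so the equation is dimensionally consistent.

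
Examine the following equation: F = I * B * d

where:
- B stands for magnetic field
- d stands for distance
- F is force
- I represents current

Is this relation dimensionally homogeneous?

Yes

B (magnetic field) has dimensions [I^-1 M T^-2].
d (distance) has dimensions [L].
F (force) has dimensions [L M T^-2].
I (current) has dimensions [I].

Left side: [L M T^-2]
Right side: [L M T^-2]

Both sides have the same dimensions, so the equation is dimensionally consistent.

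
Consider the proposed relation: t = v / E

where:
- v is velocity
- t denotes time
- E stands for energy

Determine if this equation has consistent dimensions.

No

v (velocity) has dimensions [L T^-1].
t (time) has dimensions [T].
E (energy) has dimensions [L^2 M T^-2].

Left side: [T]
Right side: [L^-1 M^-1 T]

The two sides have different dimensions, so the equation is NOT dimensionally consistent.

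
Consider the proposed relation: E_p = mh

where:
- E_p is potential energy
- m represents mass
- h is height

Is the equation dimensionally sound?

No

E_p (potential energy) has dimensions [L^2 M T^-2].
m (mass) has dimensions [M].
h (height) has dimensions [L].

Left side: [L^2 M T^-2]
Right side: [L M]

The two sides have different dimensions, so the equation is NOT dimensionally consistent.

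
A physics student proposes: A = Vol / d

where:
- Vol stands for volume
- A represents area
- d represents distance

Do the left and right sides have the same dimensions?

Yes

Vol (volume) has dimensions [L^3].
A (area) has dimensions [L^2].
d (distance) has dimensions [L].

Left side: [L^2]
Right side: [L^2]

Both sides have the same dimensions, so the equation is dimensionally consistent.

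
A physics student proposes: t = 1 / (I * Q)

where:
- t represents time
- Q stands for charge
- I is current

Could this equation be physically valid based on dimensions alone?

No

t (time) has dimensions [T].
Q (charge) has dimensions [I T].
I (current) has dimensions [I].

Left side: [T]
Right side: [I^-2 T^-1]

The two sides have different dimensions, so the equation is NOT dimensionally consistent.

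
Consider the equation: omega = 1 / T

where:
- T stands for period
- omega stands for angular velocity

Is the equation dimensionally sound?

Yes

T (period) has dimensions [T].
omega (angular velocity) has dimensions [T^-1].

Left side: [T^-1]
Right side: [T^-1]

Both sides have the same dimensions, so the equation is dimensionally consistent.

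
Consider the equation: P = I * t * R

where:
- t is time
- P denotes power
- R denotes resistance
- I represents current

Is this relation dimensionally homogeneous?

No

t (time) has dimensions [T].
P (power) has dimensions [L^2 M T^-3].
R (resistance) has dimensions [I^-2 L^2 M T^-3].
I (current) has dimensions [I].

Left side: [L^2 M T^-3]
Right side: [I^-1 L^2 M T^-2]

The two sides have different dimensions, so the equation is NOT dimensionally consistent.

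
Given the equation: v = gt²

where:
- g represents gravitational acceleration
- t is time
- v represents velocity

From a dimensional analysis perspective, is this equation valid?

No

g (gravitational acceleration) has dimensions [L T^-2].
t (time) has dimensions [T].
v (velocity) has dimensions [L T^-1].

Left side: [L T^-1]
Right side: [L]

The two sides have different dimensions, so the equation is NOT dimensionally consistent.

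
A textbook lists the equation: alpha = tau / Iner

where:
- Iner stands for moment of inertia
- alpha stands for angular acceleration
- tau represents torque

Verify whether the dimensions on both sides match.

Yes

Iner (moment of inertia) has dimensions [L^2 M].
alpha (angular acceleration) has dimensions [T^-2].
tau (torque) has dimensions [L^2 M T^-2].

Left side: [T^-2]
Right side: [T^-2]

Both sides have the same dimensions, so the equation is dimensionally consistent.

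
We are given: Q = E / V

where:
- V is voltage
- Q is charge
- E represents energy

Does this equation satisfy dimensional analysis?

Yes

V (voltage) has dimensions [I^-1 L^2 M T^-3].
Q (charge) has dimensions [I T].
E (energy) has dimensions [L^2 M T^-2].

Left side: [I T]
Right side: [I T]

Both sides have the same dimensions, so the equation is dimensionally consistent.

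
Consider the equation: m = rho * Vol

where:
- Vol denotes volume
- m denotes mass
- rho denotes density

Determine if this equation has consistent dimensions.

Yes

Vol (volume) has dimensions [L^3].
m (mass) has dimensions [M].
rho (density) has dimensions [L^-3 M].

Left side: [M]
Right side: [M]

Both sides have the same dimensions, so the equation is dimensionally consistent.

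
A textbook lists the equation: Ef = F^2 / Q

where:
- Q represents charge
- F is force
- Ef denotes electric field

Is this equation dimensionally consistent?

No

Q (charge) has dimensions [I T].
F (force) has dimensions [L M T^-2].
Ef (electric field) has dimensions [I^-1 L M T^-3].

Left side: [I^-1 L M T^-3]
Right side: [I^-1 L^2 M^2 T^-5]

The two sides have different dimensions, so the equation is NOT dimensionally consistent.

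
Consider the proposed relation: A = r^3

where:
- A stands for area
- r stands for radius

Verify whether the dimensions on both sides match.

No

A (area) has dimensions [L^2].
r (radius) has dimensions [L].

Left side: [L^2]
Right side: [L^3]

The two sides have different dimensions, so the equation is NOT dimensionally consistent.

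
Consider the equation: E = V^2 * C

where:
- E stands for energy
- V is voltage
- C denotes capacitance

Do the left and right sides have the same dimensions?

Yes

E (energy) has dimensions [L^2 M T^-2].
V (voltage) has dimensions [I^-1 L^2 M T^-3].
C (capacitance) has dimensions [I^2 L^-2 M^-1 T^4].

Left side: [L^2 M T^-2]
Right side: [L^2 M T^-2]

Both sides have the same dimensions, so the equation is dimensionally consistent.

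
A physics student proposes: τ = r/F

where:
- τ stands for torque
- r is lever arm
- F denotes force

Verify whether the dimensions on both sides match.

No

τ (torque) has dimensions [L^2 M T^-2].
r (lever arm) has dimensions [L].
F (force) has dimensions [L M T^-2].

Left side: [L^2 M T^-2]
Right side: [M^-1 T^2]

The two sides have different dimensions, so the equation is NOT dimensionally consistent.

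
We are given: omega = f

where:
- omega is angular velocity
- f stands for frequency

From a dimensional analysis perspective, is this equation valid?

Yes

omega (angular velocity) has dimensions [T^-1].
f (frequency) has dimensions [T^-1].

Left side: [T^-1]
Right side: [T^-1]

Both sides have the same dimensions, so the equation is dimensionally consistent.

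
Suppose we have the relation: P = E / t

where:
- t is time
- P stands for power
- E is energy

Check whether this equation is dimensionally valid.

Yes

t (time) has dimensions [T].
P (power) has dimensions [L^2 M T^-3].
E (energy) has dimensions [L^2 M T^-2].

Left side: [L^2 M T^-3]
Right side: [L^2 M T^-3]

Both sides have the same dimensions, so the equation is dimensionally consistent.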